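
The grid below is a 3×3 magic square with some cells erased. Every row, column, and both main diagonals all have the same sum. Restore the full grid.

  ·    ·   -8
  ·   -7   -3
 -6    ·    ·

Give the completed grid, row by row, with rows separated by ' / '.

-4 -9 -8 / -11 -7 -3 / -6 -5 -10

Anti-diagonal is already complete: -8 + -7 + -6 = -21, so that is the magic constant.
The remaining cell in row 2 is (2,1) = -21 − (-10) = -11.
The remaining cell in column 1 is (1,1) = -21 − (-17) = -4.
The remaining cell in column 3 is (3,3) = -21 − (-11) = -10.
Row 1 needs -21; the known cells sum to -12, so (1,2) = -9.
Row 3 must total -21; the given cells sum to -16, so (3,2) = -5.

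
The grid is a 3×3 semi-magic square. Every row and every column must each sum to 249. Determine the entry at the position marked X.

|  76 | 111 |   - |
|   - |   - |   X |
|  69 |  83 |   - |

90

Row 1 needs 249; the known cells sum to 187, so (1,3) = 62.
From row 3, 249 − (69 + 83) gives (3,3) = 97.
Using column 1: 76 + 69 + ? → (2,1) = 249 − 145 = 104.
Using column 2: 111 + 83 + ? → (2,2) = 249 − 194 = 55.
Using column 3: 62 + 97 + ? → (2,3) = 249 − 159 = 90.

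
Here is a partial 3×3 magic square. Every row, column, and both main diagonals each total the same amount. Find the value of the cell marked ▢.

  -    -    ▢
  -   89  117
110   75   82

68

Row 3 is complete and sums to 267; that is the magic constant.
The remaining cell in row 2 is (2,1) = 267 − 206 = 61.
Column 1: 61 + 110 + ? = 267, so (1,1) = 96.
Using column 2: 89 + 75 + ? → (1,2) = 267 − 164 = 103.
From column 3, 267 − (117 + 82) gives (1,3) = 68.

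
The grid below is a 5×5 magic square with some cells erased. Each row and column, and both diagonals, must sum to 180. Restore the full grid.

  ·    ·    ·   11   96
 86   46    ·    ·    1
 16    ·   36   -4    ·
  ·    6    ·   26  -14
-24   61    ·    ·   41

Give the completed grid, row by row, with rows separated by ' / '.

31 -9 51 11 96 / 86 46 -19 66 1 / 16 76 36 -4 56 / 71 6 91 26 -14 / -24 61 21 81 41

The remaining cell in column 5 is (3,5) = 180 − 124 = 56.
The remaining cell in main diagonal is (1,1) = 180 − 149 = 31.
The remaining cell in anti-diagonal is (2,4) = 180 − 114 = 66.
From row 2, 180 − (86 + 46 + 66 + 1) gives (2,3) = -19.
Row 3 needs 180; the known cells sum to 104, so (3,2) = 76.
Column 1 must total 180; the given cells sum to 109, so (4,1) = 71.
Column 2: 46 + 76 + 6 + 61 + ? = 180, so (1,2) = -9.
Using column 4: 11 + 66 + (-4) + 26 + ? → (5,4) = 180 − 99 = 81.
Row 1 must total 180; the given cells sum to 129, so (1,3) = 51.
Row 4 must total 180; the given cells sum to 89, so (4,3) = 91.
Using row 5: -24 + 61 + 81 + 41 + ? → (5,3) = 180 − 159 = 21.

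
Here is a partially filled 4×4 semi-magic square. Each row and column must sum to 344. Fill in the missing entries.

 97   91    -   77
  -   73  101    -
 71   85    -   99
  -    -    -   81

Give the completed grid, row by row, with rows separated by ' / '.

97 91 79 77 / 83 73 101 87 / 71 85 89 99 / 93 95 75 81

Row 1: 97 + 91 + 77 + ? = 344, so (1,3) = 79.
Row 3 must total 344; the given cells sum to 255, so (3,3) = 89.
Using column 2: 91 + 73 + 85 + ? → (4,2) = 344 − 249 = 95.
The remaining cell in column 3 is (4,3) = 344 − 269 = 75.
Column 4: 77 + 99 + 81 + ? = 344, so (2,4) = 87.
The remaining cell in row 2 is (2,1) = 344 − 261 = 83.
From row 4, 344 − (95 + 75 + 81) gives (4,1) = 93.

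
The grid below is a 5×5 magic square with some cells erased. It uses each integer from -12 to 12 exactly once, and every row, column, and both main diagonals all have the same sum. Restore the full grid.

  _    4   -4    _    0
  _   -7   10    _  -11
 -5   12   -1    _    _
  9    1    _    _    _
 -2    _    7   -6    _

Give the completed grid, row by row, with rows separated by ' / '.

The entries are -12 through 12, which sum to 0, so each line sums to 0/5 = 0.
Column 2 must total 0; the given cells sum to 10, so (5,2) = -10.
Column 3 must total 0; the given cells sum to 12, so (4,3) = -12.
The remaining cell in anti-diagonal is (2,4) = 0 − (-2) = 2.
Using row 2: -7 + 10 + 2 + (-11) + ? → (2,1) = 0 − (-6) = 6.
Row 5 needs 0; the known cells sum to -11, so (5,5) = 11.
Column 1 must total 0; the given cells sum to 8, so (1,1) = -8.
The remaining cell in main diagonal is (4,4) = 0 − (-5) = 5.
Row 1: -8 + 4 + (-4) + 0 + ? = 0, so (1,4) = 8.
Row 4 needs 0; the known cells sum to 3, so (4,5) = -3.
Column 4 needs 0; the known cells sum to 9, so (3,4) = -9.
The remaining cell in column 5 is (3,5) = 0 − (-3) = 3.

-8 4 -4 8 0 / 6 -7 10 2 -11 / -5 12 -1 -9 3 / 9 1 -12 5 -3 / -2 -10 7 -6 11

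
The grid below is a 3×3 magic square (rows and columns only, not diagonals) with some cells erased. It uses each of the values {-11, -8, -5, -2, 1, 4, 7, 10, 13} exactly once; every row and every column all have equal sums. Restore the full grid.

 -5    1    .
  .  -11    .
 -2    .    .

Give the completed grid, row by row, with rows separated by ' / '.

The 9 entries sum to 9, so each line sums to 9/3 = 3.
From row 1, 3 − (-5 + 1) gives (1,3) = 7.
From column 1, 3 − (-5 + (-2)) gives (2,1) = 10.
From column 2, 3 − (1 + (-11)) gives (3,2) = 13.
Row 2 needs 3; the known cells sum to -1, so (2,3) = 4.
Row 3: -2 + 13 + ? = 3, so (3,3) = -8.

-5 1 7 / 10 -11 4 / -2 13 -8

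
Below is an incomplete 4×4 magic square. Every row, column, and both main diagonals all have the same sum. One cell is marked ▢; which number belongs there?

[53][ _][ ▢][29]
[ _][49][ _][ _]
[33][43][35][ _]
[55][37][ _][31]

Main diagonal is complete and sums to 168; that is the magic constant.
Using row 3: 33 + 43 + 35 + ? → (3,4) = 168 − 111 = 57.
Row 4 must total 168; the given cells sum to 123, so (4,3) = 45.
Column 1 must total 168; the given cells sum to 141, so (2,1) = 27.
Using column 2: 49 + 43 + 37 + ? → (1,2) = 168 − 129 = 39.
Column 4 must total 168; the given cells sum to 117, so (2,4) = 51.
Anti-diagonal: 29 + 43 + 55 + ? = 168, so (2,3) = 41.
The remaining cell in row 1 is (1,3) = 168 − 121 = 47.

47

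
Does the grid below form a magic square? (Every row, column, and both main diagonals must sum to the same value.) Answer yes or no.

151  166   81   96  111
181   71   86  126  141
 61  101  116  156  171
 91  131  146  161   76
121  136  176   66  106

Row 1: 151 + 166 + 81 + 96 + 111 = 605.
Row 2: 181 + 71 + 86 + 126 + 141 = 605.
Row 3: 61 + 101 + 116 + 156 + 171 = 605.
Row 4: 91 + 131 + 146 + 161 + 76 = 605.
Row 5: 121 + 136 + 176 + 66 + 106 = 605.
Column 1: 151 + 181 + 61 + 91 + 121 = 605.
Column 2: 166 + 71 + 101 + 131 + 136 = 605.
Column 3: 81 + 86 + 116 + 146 + 176 = 605.
Column 4: 96 + 126 + 156 + 161 + 66 = 605.
Column 5: 111 + 141 + 171 + 76 + 106 = 605.
Main diagonal: 151 + 71 + 116 + 161 + 106 = 605.
Anti-diagonal: 111 + 126 + 116 + 131 + 121 = 605.
All lines sum to 605.

Yes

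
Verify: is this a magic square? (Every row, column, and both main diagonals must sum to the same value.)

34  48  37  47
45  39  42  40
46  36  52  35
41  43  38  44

No — column 2 sums to 166 but main diagonal sums to 169.

Row 1: 34 + 48 + 37 + 47 = 166.
Row 2: 45 + 39 + 42 + 40 = 166.
Row 3: 46 + 36 + 52 + 35 = 169.
Row 4: 41 + 43 + 38 + 44 = 166.
Column 1: 34 + 45 + 46 + 41 = 166.
Column 2: 48 + 39 + 36 + 43 = 166.
Column 3: 37 + 42 + 52 + 38 = 169.
Column 4: 47 + 40 + 35 + 44 = 166.
Main diagonal: 34 + 39 + 52 + 44 = 169.
Anti-diagonal: 47 + 42 + 36 + 41 = 166.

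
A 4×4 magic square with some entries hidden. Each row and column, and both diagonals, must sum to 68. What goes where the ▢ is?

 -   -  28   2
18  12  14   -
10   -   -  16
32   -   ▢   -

4

Row 2 must total 68; the given cells sum to 44, so (2,4) = 24.
From column 1, 68 − (18 + 10 + 32) gives (1,1) = 8.
Using column 4: 2 + 24 + 16 + ? → (4,4) = 68 − 42 = 26.
From main diagonal, 68 − (8 + 12 + 26) gives (3,3) = 22.
Anti-diagonal must total 68; the given cells sum to 48, so (3,2) = 20.
From row 1, 68 − (8 + 28 + 2) gives (1,2) = 30.
Column 2 needs 68; the known cells sum to 62, so (4,2) = 6.
Using column 3: 28 + 14 + 22 + ? → (4,3) = 68 − 64 = 4.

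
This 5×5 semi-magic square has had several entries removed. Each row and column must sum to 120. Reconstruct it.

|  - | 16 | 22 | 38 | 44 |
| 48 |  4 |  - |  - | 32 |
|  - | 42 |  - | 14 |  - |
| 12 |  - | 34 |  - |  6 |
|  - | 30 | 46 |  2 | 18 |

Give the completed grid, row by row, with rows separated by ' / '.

0 16 22 38 44 / 48 4 10 26 32 / 36 42 8 14 20 / 12 28 34 40 6 / 24 30 46 2 18

Row 1 needs 120; the known cells sum to 120, so (1,1) = 0.
Row 5 must total 120; the given cells sum to 96, so (5,1) = 24.
Column 1: 0 + 48 + 12 + 24 + ? = 120, so (3,1) = 36.
Column 2 must total 120; the given cells sum to 92, so (4,2) = 28.
The remaining cell in column 5 is (3,5) = 120 − 100 = 20.
The remaining cell in row 3 is (3,3) = 120 − 112 = 8.
Row 4 needs 120; the known cells sum to 80, so (4,4) = 40.
From column 3, 120 − (22 + 8 + 34 + 46) gives (2,3) = 10.
Using column 4: 38 + 14 + 40 + 2 + ? → (2,4) = 120 − 94 = 26.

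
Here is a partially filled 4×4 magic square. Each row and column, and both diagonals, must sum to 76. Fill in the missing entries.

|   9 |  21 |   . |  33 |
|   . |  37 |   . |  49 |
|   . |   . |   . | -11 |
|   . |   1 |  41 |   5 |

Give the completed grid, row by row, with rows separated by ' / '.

9 21 13 33 / -7 37 -3 49 / 45 17 25 -11 / 29 1 41 5

Row 1 needs 76; the known cells sum to 63, so (1,3) = 13.
Using row 4: 1 + 41 + 5 + ? → (4,1) = 76 − 47 = 29.
Column 2: 21 + 37 + 1 + ? = 76, so (3,2) = 17.
Main diagonal needs 76; the known cells sum to 51, so (3,3) = 25.
From anti-diagonal, 76 − (33 + 17 + 29) gives (2,3) = -3.
Using row 2: 37 + (-3) + 49 + ? → (2,1) = 76 − 83 = -7.
The remaining cell in row 3 is (3,1) = 76 − 31 = 45.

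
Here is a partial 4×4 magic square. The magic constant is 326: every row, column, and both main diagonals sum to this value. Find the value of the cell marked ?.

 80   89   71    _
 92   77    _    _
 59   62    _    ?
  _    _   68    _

The remaining cell in row 1 is (1,4) = 326 − 240 = 86.
From column 1, 326 − (80 + 92 + 59) gives (4,1) = 95.
Column 2 must total 326; the given cells sum to 228, so (4,2) = 98.
Using anti-diagonal: 86 + 62 + 95 + ? → (2,3) = 326 − 243 = 83.
The remaining cell in row 2 is (2,4) = 326 − 252 = 74.
Using row 4: 95 + 98 + 68 + ? → (4,4) = 326 − 261 = 65.
Column 3: 71 + 83 + 68 + ? = 326, so (3,3) = 104.
Column 4: 86 + 74 + 65 + ? = 326, so (3,4) = 101.

101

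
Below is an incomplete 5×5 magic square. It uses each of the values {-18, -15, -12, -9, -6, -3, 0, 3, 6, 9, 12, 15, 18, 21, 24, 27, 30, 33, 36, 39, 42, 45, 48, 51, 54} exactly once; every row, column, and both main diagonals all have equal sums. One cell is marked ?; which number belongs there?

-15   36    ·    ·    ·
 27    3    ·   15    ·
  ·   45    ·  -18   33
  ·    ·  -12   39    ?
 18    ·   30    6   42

The 25 entries sum to 450, so each line sums to 450/5 = 90.
The remaining cell in row 5 is (5,2) = 90 − 96 = -6.
Using column 2: 36 + 3 + 45 + (-6) + ? → (4,2) = 90 − 78 = 12.
Column 4: 15 + (-18) + 39 + 6 + ? = 90, so (1,4) = 48.
The remaining cell in main diagonal is (3,3) = 90 − 69 = 21.
Using anti-diagonal: 15 + 21 + 12 + 18 + ? → (1,5) = 90 − 66 = 24.
From row 1, 90 − (-15 + 36 + 48 + 24) gives (1,3) = -3.
Row 3: 45 + 21 + (-18) + 33 + ? = 90, so (3,1) = 9.
The remaining cell in column 1 is (4,1) = 90 − 39 = 51.
Using column 3: -3 + 21 + (-12) + 30 + ? → (2,3) = 90 − 36 = 54.
From row 2, 90 − (27 + 3 + 54 + 15) gives (2,5) = -9.
Row 4 must total 90; the given cells sum to 90, so (4,5) = 0.

0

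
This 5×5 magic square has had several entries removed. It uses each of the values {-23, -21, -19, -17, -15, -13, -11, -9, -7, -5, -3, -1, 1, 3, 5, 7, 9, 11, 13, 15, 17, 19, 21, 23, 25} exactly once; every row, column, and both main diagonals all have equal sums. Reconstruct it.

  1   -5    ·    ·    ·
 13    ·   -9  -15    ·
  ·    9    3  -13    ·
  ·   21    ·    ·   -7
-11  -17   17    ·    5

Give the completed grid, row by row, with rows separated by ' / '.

1 -5 -21 23 7 / 13 -3 -9 -15 19 / 25 9 3 -13 -19 / -23 21 15 -1 -7 / -11 -17 17 11 5

The 25 entries sum to 25, so each line sums to 25/5 = 5.
Row 5 must total 5; the given cells sum to -6, so (5,4) = 11.
Using column 2: -5 + 9 + 21 + (-17) + ? → (2,2) = 5 − 8 = -3.
From main diagonal, 5 − (1 + (-3) + 3 + 5) gives (4,4) = -1.
Anti-diagonal: -15 + 3 + 21 + (-11) + ? = 5, so (1,5) = 7.
Row 2: 13 + (-3) + (-9) + (-15) + ? = 5, so (2,5) = 19.
Using column 4: -15 + (-13) + (-1) + 11 + ? → (1,4) = 5 − (-18) = 23.
The remaining cell in column 5 is (3,5) = 5 − 24 = -19.
From row 1, 5 − (1 + (-5) + 23 + 7) gives (1,3) = -21.
From row 3, 5 − (9 + 3 + (-13) + (-19)) gives (3,1) = 25.
Column 1 must total 5; the given cells sum to 28, so (4,1) = -23.
From column 3, 5 − (-21 + (-9) + 3 + 17) gives (4,3) = 15.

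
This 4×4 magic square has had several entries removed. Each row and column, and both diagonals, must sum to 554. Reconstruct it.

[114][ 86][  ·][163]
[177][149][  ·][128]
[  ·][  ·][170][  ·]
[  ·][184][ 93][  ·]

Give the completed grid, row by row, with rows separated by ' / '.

Row 1: 114 + 86 + 163 + ? = 554, so (1,3) = 191.
Using row 2: 177 + 149 + 128 + ? → (2,3) = 554 − 454 = 100.
Using column 2: 86 + 149 + 184 + ? → (3,2) = 554 − 419 = 135.
Main diagonal needs 554; the known cells sum to 433, so (4,4) = 121.
Anti-diagonal: 163 + 100 + 135 + ? = 554, so (4,1) = 156.
The remaining cell in column 1 is (3,1) = 554 − 447 = 107.
Column 4 must total 554; the given cells sum to 412, so (3,4) = 142.

114 86 191 163 / 177 149 100 128 / 107 135 170 142 / 156 184 93 121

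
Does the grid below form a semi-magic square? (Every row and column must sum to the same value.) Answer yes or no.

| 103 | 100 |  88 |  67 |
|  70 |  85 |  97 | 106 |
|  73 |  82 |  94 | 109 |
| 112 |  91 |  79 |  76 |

Row 1: 103 + 100 + 88 + 67 = 358.
Row 2: 70 + 85 + 97 + 106 = 358.
Row 3: 73 + 82 + 94 + 109 = 358.
Row 4: 112 + 91 + 79 + 76 = 358.
Column 1: 103 + 70 + 73 + 112 = 358.
Column 2: 100 + 85 + 82 + 91 = 358.
Column 3: 88 + 97 + 94 + 79 = 358.
Column 4: 67 + 106 + 109 + 76 = 358.
All lines sum to 358.

Yes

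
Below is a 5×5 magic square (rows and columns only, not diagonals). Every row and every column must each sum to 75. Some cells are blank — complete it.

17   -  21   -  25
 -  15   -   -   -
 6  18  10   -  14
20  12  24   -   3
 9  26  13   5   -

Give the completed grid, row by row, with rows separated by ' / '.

From row 3, 75 − (6 + 18 + 10 + 14) gives (3,4) = 27.
From row 4, 75 − (20 + 12 + 24 + 3) gives (4,4) = 16.
Using row 5: 9 + 26 + 13 + 5 + ? → (5,5) = 75 − 53 = 22.
Column 1 needs 75; the known cells sum to 52, so (2,1) = 23.
The remaining cell in column 2 is (1,2) = 75 − 71 = 4.
Column 3 must total 75; the given cells sum to 68, so (2,3) = 7.
From column 5, 75 − (25 + 14 + 3 + 22) gives (2,5) = 11.
Row 1 must total 75; the given cells sum to 67, so (1,4) = 8.
Using row 2: 23 + 15 + 7 + 11 + ? → (2,4) = 75 − 56 = 19.

17 4 21 8 25 / 23 15 7 19 11 / 6 18 10 27 14 / 20 12 24 16 3 / 9 26 13 5 22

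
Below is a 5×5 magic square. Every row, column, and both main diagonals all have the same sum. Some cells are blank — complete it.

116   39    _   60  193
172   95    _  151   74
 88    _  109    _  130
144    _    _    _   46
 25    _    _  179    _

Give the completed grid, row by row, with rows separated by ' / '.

116 39 137 60 193 / 172 95 53 151 74 / 88 186 109 32 130 / 144 67 165 123 46 / 25 158 81 179 102

Column 1 is already complete: 116 + 172 + 88 + 144 + 25 = 545, so that is the magic constant.
The remaining cell in row 1 is (1,3) = 545 − 408 = 137.
Row 2 must total 545; the given cells sum to 492, so (2,3) = 53.
Using column 5: 193 + 74 + 130 + 46 + ? → (5,5) = 545 − 443 = 102.
Main diagonal needs 545; the known cells sum to 422, so (4,4) = 123.
The remaining cell in anti-diagonal is (4,2) = 545 − 478 = 67.
From row 4, 545 − (144 + 67 + 123 + 46) gives (4,3) = 165.
From column 3, 545 − (137 + 53 + 109 + 165) gives (5,3) = 81.
Using column 4: 60 + 151 + 123 + 179 + ? → (3,4) = 545 − 513 = 32.
Row 3: 88 + 109 + 32 + 130 + ? = 545, so (3,2) = 186.
Row 5 needs 545; the known cells sum to 387, so (5,2) = 158.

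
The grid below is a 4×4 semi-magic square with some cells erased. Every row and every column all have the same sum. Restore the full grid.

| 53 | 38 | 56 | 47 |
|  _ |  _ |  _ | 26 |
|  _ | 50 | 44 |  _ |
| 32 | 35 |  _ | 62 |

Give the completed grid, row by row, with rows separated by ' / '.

Row 1 is already complete: 53 + 38 + 56 + 47 = 194, so that is the magic constant.
Row 4 must total 194; the given cells sum to 129, so (4,3) = 65.
Column 2: 38 + 50 + 35 + ? = 194, so (2,2) = 71.
Column 3 needs 194; the known cells sum to 165, so (2,3) = 29.
Column 4 needs 194; the known cells sum to 135, so (3,4) = 59.
From row 2, 194 − (71 + 29 + 26) gives (2,1) = 68.
Using row 3: 50 + 44 + 59 + ? → (3,1) = 194 − 153 = 41.

53 38 56 47 / 68 71 29 26 / 41 50 44 59 / 32 35 65 62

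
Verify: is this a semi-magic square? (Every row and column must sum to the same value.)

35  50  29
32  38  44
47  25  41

Row 1: 35 + 50 + 29 = 114.
Row 2: 32 + 38 + 44 = 114.
Row 3: 47 + 25 + 41 = 113.
Column 1: 35 + 32 + 47 = 114.
Column 2: 50 + 38 + 25 = 113.
Column 3: 29 + 44 + 41 = 114.

No — row 3 sums to 113 but column 1 sums to 114.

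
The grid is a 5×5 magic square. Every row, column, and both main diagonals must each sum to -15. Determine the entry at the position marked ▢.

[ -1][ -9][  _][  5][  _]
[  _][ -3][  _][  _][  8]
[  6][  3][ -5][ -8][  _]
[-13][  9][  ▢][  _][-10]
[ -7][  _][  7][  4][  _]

1

Row 3: 6 + 3 + (-5) + (-8) + ? = -15, so (3,5) = -11.
Column 1: -1 + 6 + (-13) + (-7) + ? = -15, so (2,1) = 0.
The remaining cell in column 2 is (5,2) = -15 − 0 = -15.
Row 5: -7 + (-15) + 7 + 4 + ? = -15, so (5,5) = -4.
Column 5: 8 + (-11) + (-10) + (-4) + ? = -15, so (1,5) = 2.
From main diagonal, -15 − (-1 + (-3) + (-5) + (-4)) gives (4,4) = -2.
The remaining cell in anti-diagonal is (2,4) = -15 − (-1) = -14.
From row 1, -15 − (-1 + (-9) + 5 + 2) gives (1,3) = -12.
From row 2, -15 − (0 + (-3) + (-14) + 8) gives (2,3) = -6.
Row 4: -13 + 9 + (-2) + (-10) + ? = -15, so (4,3) = 1.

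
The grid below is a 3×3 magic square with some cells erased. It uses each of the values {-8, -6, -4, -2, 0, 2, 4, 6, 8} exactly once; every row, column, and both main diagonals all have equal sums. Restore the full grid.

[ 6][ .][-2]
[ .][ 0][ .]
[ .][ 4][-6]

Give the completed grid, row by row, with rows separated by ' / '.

6 -4 -2 / -8 0 8 / 2 4 -6

The 9 entries sum to 0, so each line sums to 0/3 = 0.
From row 1, 0 − (6 + (-2)) gives (1,2) = -4.
Row 3: 4 + (-6) + ? = 0, so (3,1) = 2.
Column 1: 6 + 2 + ? = 0, so (2,1) = -8.
Column 3 needs 0; the known cells sum to -8, so (2,3) = 8.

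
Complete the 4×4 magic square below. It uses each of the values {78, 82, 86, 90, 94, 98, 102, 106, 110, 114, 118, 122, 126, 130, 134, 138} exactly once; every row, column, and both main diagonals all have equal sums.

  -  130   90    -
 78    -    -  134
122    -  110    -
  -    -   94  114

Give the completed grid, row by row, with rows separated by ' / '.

The 16 entries sum to 1728, so each line sums to 1728/4 = 432.
Column 3 must total 432; the given cells sum to 294, so (2,3) = 138.
From row 2, 432 − (78 + 138 + 134) gives (2,2) = 82.
From main diagonal, 432 − (82 + 110 + 114) gives (1,1) = 126.
Row 1 needs 432; the known cells sum to 346, so (1,4) = 86.
Column 1: 126 + 78 + 122 + ? = 432, so (4,1) = 106.
Column 4: 86 + 134 + 114 + ? = 432, so (3,4) = 98.
Anti-diagonal: 86 + 138 + 106 + ? = 432, so (3,2) = 102.
Row 4 needs 432; the known cells sum to 314, so (4,2) = 118.

126 130 90 86 / 78 82 138 134 / 122 102 110 98 / 106 118 94 114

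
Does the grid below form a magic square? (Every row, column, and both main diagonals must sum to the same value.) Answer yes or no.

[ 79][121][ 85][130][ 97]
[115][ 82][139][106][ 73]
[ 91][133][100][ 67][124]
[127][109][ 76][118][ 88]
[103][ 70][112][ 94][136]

Row 1: 79 + 121 + 85 + 130 + 97 = 512.
Row 2: 115 + 82 + 139 + 106 + 73 = 515.
Row 3: 91 + 133 + 100 + 67 + 124 = 515.
Row 4: 127 + 109 + 76 + 118 + 88 = 518.
Row 5: 103 + 70 + 112 + 94 + 136 = 515.
Column 1: 79 + 115 + 91 + 127 + 103 = 515.
Column 2: 121 + 82 + 133 + 109 + 70 = 515.
Column 3: 85 + 139 + 100 + 76 + 112 = 512.
Column 4: 130 + 106 + 67 + 118 + 94 = 515.
Column 5: 97 + 73 + 124 + 88 + 136 = 518.
Main diagonal: 79 + 82 + 100 + 118 + 136 = 515.
Anti-diagonal: 97 + 106 + 100 + 109 + 103 = 515.

No — row 4 sums to 518 but row 3 sums to 515.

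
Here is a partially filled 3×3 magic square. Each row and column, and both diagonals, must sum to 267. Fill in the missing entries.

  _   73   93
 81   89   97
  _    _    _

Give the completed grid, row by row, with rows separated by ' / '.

101 73 93 / 81 89 97 / 85 105 77

Using row 1: 73 + 93 + ? → (1,1) = 267 − 166 = 101.
Column 1 needs 267; the known cells sum to 182, so (3,1) = 85.
Column 2 needs 267; the known cells sum to 162, so (3,2) = 105.
From column 3, 267 − (93 + 97) gives (3,3) = 77.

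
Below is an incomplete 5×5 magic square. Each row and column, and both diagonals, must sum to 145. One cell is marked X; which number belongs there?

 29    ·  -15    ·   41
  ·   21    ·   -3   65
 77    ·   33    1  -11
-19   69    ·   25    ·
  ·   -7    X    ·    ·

61

Row 3 needs 145; the known cells sum to 100, so (3,2) = 45.
Column 2 needs 145; the known cells sum to 128, so (1,2) = 17.
Main diagonal must total 145; the given cells sum to 108, so (5,5) = 37.
Anti-diagonal needs 145; the known cells sum to 140, so (5,1) = 5.
Using row 1: 29 + 17 + (-15) + 41 + ? → (1,4) = 145 − 72 = 73.
Column 1: 29 + 77 + (-19) + 5 + ? = 145, so (2,1) = 53.
From column 4, 145 − (73 + (-3) + 1 + 25) gives (5,4) = 49.
From column 5, 145 − (41 + 65 + (-11) + 37) gives (4,5) = 13.
The remaining cell in row 2 is (2,3) = 145 − 136 = 9.
The remaining cell in row 4 is (4,3) = 145 − 88 = 57.
Row 5: 5 + (-7) + 49 + 37 + ? = 145, so (5,3) = 61.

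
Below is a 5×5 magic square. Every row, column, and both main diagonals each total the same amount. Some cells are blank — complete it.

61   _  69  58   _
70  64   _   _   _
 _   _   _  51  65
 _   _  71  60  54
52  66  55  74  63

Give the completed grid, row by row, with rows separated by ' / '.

Row 5 is already complete: 52 + 66 + 55 + 74 + 63 = 310, so that is the magic constant.
The remaining cell in column 4 is (2,4) = 310 − 243 = 67.
Main diagonal: 61 + 64 + 60 + 63 + ? = 310, so (3,3) = 62.
Column 3 must total 310; the given cells sum to 257, so (2,3) = 53.
Row 2: 70 + 64 + 53 + 67 + ? = 310, so (2,5) = 56.
Column 5 must total 310; the given cells sum to 238, so (1,5) = 72.
Using anti-diagonal: 72 + 67 + 62 + 52 + ? → (4,2) = 310 − 253 = 57.
The remaining cell in row 1 is (1,2) = 310 − 260 = 50.
Row 4 must total 310; the given cells sum to 242, so (4,1) = 68.
Column 1 needs 310; the known cells sum to 251, so (3,1) = 59.
From column 2, 310 − (50 + 64 + 57 + 66) gives (3,2) = 73.

61 50 69 58 72 / 70 64 53 67 56 / 59 73 62 51 65 / 68 57 71 60 54 / 52 66 55 74 63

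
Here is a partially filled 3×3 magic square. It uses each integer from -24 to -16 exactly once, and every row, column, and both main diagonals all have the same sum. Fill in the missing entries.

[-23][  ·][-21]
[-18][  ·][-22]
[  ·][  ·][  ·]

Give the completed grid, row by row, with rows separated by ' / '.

-23 -16 -21 / -18 -20 -22 / -19 -24 -17

The entries are -24 through -16, which sum to -180, so each line sums to -180/3 = -60.
The remaining cell in row 1 is (1,2) = -60 − (-44) = -16.
Row 2: -18 + (-22) + ? = -60, so (2,2) = -20.
Using column 1: -23 + (-18) + ? → (3,1) = -60 − (-41) = -19.
From column 2, -60 − (-16 + (-20)) gives (3,2) = -24.
Using column 3: -21 + (-22) + ? → (3,3) = -60 − (-43) = -17.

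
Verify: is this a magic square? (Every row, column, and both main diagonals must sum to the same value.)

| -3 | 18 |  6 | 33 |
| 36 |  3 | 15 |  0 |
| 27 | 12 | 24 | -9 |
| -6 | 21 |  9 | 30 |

Row 1: -3 + 18 + 6 + 33 = 54.
Row 2: 36 + 3 + 15 + 0 = 54.
Row 3: 27 + 12 + 24 + (-9) = 54.
Row 4: -6 + 21 + 9 + 30 = 54.
Column 1: -3 + 36 + 27 + (-6) = 54.
Column 2: 18 + 3 + 12 + 21 = 54.
Column 3: 6 + 15 + 24 + 9 = 54.
Column 4: 33 + 0 + (-9) + 30 = 54.
Main diagonal: -3 + 3 + 24 + 30 = 54.
Anti-diagonal: 33 + 15 + 12 + (-6) = 54.
All lines sum to 54.

Yes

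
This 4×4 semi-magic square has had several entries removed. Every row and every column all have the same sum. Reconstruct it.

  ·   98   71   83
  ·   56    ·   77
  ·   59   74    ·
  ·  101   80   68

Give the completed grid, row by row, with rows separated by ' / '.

Column 2 is already complete: 98 + 56 + 59 + 101 = 314, so that is the magic constant.
Using row 1: 98 + 71 + 83 + ? → (1,1) = 314 − 252 = 62.
Using row 4: 101 + 80 + 68 + ? → (4,1) = 314 − 249 = 65.
Column 3 needs 314; the known cells sum to 225, so (2,3) = 89.
Column 4 must total 314; the given cells sum to 228, so (3,4) = 86.
Using row 2: 56 + 89 + 77 + ? → (2,1) = 314 − 222 = 92.
The remaining cell in row 3 is (3,1) = 314 − 219 = 95.

62 98 71 83 / 92 56 89 77 / 95 59 74 86 / 65 101 80 68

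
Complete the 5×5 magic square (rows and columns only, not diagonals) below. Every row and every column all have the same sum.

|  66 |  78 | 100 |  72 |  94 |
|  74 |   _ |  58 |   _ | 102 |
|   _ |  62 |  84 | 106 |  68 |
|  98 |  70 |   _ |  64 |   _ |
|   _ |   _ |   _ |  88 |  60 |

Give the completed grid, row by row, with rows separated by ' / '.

Row 1 is already complete: 66 + 78 + 100 + 72 + 94 = 410, so that is the magic constant.
Using row 3: 62 + 84 + 106 + 68 + ? → (3,1) = 410 − 320 = 90.
The remaining cell in column 1 is (5,1) = 410 − 328 = 82.
Column 4 needs 410; the known cells sum to 330, so (2,4) = 80.
The remaining cell in column 5 is (4,5) = 410 − 324 = 86.
Row 2 must total 410; the given cells sum to 314, so (2,2) = 96.
The remaining cell in row 4 is (4,3) = 410 − 318 = 92.
From column 2, 410 − (78 + 96 + 62 + 70) gives (5,2) = 104.
Column 3: 100 + 58 + 84 + 92 + ? = 410, so (5,3) = 76.

66 78 100 72 94 / 74 96 58 80 102 / 90 62 84 106 68 / 98 70 92 64 86 / 82 104 76 88 60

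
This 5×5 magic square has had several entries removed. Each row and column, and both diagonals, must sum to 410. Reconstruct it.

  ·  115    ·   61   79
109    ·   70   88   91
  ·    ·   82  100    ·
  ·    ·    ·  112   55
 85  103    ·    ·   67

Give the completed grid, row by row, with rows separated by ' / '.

97 115 58 61 79 / 109 52 70 88 91 / 46 64 82 100 118 / 73 76 94 112 55 / 85 103 106 49 67

Row 2: 109 + 70 + 88 + 91 + ? = 410, so (2,2) = 52.
Column 4: 61 + 88 + 100 + 112 + ? = 410, so (5,4) = 49.
From column 5, 410 − (79 + 91 + 55 + 67) gives (3,5) = 118.
Using main diagonal: 52 + 82 + 112 + 67 + ? → (1,1) = 410 − 313 = 97.
From anti-diagonal, 410 − (79 + 88 + 82 + 85) gives (4,2) = 76.
Row 1 needs 410; the known cells sum to 352, so (1,3) = 58.
Row 5 must total 410; the given cells sum to 304, so (5,3) = 106.
Column 2 must total 410; the given cells sum to 346, so (3,2) = 64.
Column 3 must total 410; the given cells sum to 316, so (4,3) = 94.
The remaining cell in row 3 is (3,1) = 410 − 364 = 46.
Row 4 needs 410; the known cells sum to 337, so (4,1) = 73.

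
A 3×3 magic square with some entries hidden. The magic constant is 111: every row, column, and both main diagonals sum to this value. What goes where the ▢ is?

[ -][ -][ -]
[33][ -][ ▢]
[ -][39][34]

Row 3 needs 111; the known cells sum to 73, so (3,1) = 38.
Column 1: 33 + 38 + ? = 111, so (1,1) = 40.
Main diagonal must total 111; the given cells sum to 74, so (2,2) = 37.
Anti-diagonal: 37 + 38 + ? = 111, so (1,3) = 36.
Using row 1: 40 + 36 + ? → (1,2) = 111 − 76 = 35.
Row 2 needs 111; the known cells sum to 70, so (2,3) = 41.

41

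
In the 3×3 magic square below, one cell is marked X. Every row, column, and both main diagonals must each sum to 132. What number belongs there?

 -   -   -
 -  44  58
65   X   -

Row 2 must total 132; the given cells sum to 102, so (2,1) = 30.
From column 1, 132 − (30 + 65) gives (1,1) = 37.
Main diagonal needs 132; the known cells sum to 81, so (3,3) = 51.
The remaining cell in anti-diagonal is (1,3) = 132 − 109 = 23.
The remaining cell in row 1 is (1,2) = 132 − 60 = 72.
From row 3, 132 − (65 + 51) gives (3,2) = 16.

16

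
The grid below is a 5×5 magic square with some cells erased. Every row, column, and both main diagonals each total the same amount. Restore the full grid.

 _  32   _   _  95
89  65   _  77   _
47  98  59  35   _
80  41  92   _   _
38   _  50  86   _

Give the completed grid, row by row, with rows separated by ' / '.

Anti-diagonal is already complete: 95 + 77 + 59 + 41 + 38 = 310, so that is the magic constant.
Row 3 needs 310; the known cells sum to 239, so (3,5) = 71.
Column 1: 89 + 47 + 80 + 38 + ? = 310, so (1,1) = 56.
Using column 2: 32 + 65 + 98 + 41 + ? → (5,2) = 310 − 236 = 74.
The remaining cell in row 5 is (5,5) = 310 − 248 = 62.
Main diagonal needs 310; the known cells sum to 242, so (4,4) = 68.
The remaining cell in row 4 is (4,5) = 310 − 281 = 29.
The remaining cell in column 4 is (1,4) = 310 − 266 = 44.
Column 5: 95 + 71 + 29 + 62 + ? = 310, so (2,5) = 53.
Row 1 needs 310; the known cells sum to 227, so (1,3) = 83.
From row 2, 310 − (89 + 65 + 77 + 53) gives (2,3) = 26.

56 32 83 44 95 / 89 65 26 77 53 / 47 98 59 35 71 / 80 41 92 68 29 / 38 74 50 86 62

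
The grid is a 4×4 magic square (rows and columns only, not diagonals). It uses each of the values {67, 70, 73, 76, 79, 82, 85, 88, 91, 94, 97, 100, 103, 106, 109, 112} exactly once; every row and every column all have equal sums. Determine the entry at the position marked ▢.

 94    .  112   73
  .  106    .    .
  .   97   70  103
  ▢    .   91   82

109

The 16 entries sum to 1432, so each line sums to 1432/4 = 358.
From row 1, 358 − (94 + 112 + 73) gives (1,2) = 79.
Row 3: 97 + 70 + 103 + ? = 358, so (3,1) = 88.
From column 2, 358 − (79 + 106 + 97) gives (4,2) = 76.
Column 3 needs 358; the known cells sum to 273, so (2,3) = 85.
The remaining cell in column 4 is (2,4) = 358 − 258 = 100.
From row 2, 358 − (106 + 85 + 100) gives (2,1) = 67.
Row 4 needs 358; the known cells sum to 249, so (4,1) = 109.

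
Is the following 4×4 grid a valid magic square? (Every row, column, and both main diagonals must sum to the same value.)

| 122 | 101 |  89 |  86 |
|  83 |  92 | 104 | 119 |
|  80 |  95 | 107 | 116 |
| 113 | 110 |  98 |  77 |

Row 1: 122 + 101 + 89 + 86 = 398.
Row 2: 83 + 92 + 104 + 119 = 398.
Row 3: 80 + 95 + 107 + 116 = 398.
Row 4: 113 + 110 + 98 + 77 = 398.
Column 1: 122 + 83 + 80 + 113 = 398.
Column 2: 101 + 92 + 95 + 110 = 398.
Column 3: 89 + 104 + 107 + 98 = 398.
Column 4: 86 + 119 + 116 + 77 = 398.
Main diagonal: 122 + 92 + 107 + 77 = 398.
Anti-diagonal: 86 + 104 + 95 + 113 = 398.
All lines sum to 398.

Yes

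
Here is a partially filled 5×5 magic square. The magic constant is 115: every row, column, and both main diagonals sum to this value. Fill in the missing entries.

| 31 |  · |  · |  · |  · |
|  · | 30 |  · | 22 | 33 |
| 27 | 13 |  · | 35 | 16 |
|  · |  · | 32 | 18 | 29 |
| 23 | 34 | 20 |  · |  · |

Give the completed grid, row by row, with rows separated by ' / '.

31 17 28 14 25 / 19 30 11 22 33 / 27 13 24 35 16 / 15 21 32 18 29 / 23 34 20 26 12

Row 3 needs 115; the known cells sum to 91, so (3,3) = 24.
Using main diagonal: 31 + 30 + 24 + 18 + ? → (5,5) = 115 − 103 = 12.
Row 5: 23 + 34 + 20 + 12 + ? = 115, so (5,4) = 26.
Using column 4: 22 + 35 + 18 + 26 + ? → (1,4) = 115 − 101 = 14.
Column 5 must total 115; the given cells sum to 90, so (1,5) = 25.
Anti-diagonal: 25 + 22 + 24 + 23 + ? = 115, so (4,2) = 21.
The remaining cell in row 4 is (4,1) = 115 − 100 = 15.
Column 1: 31 + 27 + 15 + 23 + ? = 115, so (2,1) = 19.
From column 2, 115 − (30 + 13 + 21 + 34) gives (1,2) = 17.
From row 1, 115 − (31 + 17 + 14 + 25) gives (1,3) = 28.
From row 2, 115 − (19 + 30 + 22 + 33) gives (2,3) = 11.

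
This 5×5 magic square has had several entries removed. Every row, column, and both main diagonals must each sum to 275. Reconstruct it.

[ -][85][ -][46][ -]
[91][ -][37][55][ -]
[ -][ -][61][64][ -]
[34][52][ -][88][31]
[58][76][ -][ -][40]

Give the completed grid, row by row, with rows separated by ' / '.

Using row 4: 34 + 52 + 88 + 31 + ? → (4,3) = 275 − 205 = 70.
Column 4 must total 275; the given cells sum to 253, so (5,4) = 22.
Using anti-diagonal: 55 + 61 + 52 + 58 + ? → (1,5) = 275 − 226 = 49.
Row 5 needs 275; the known cells sum to 196, so (5,3) = 79.
Column 3 must total 275; the given cells sum to 247, so (1,3) = 28.
Row 1 needs 275; the known cells sum to 208, so (1,1) = 67.
Column 1 needs 275; the known cells sum to 250, so (3,1) = 25.
Using main diagonal: 67 + 61 + 88 + 40 + ? → (2,2) = 275 − 256 = 19.
From row 2, 275 − (91 + 19 + 37 + 55) gives (2,5) = 73.
Column 2 needs 275; the known cells sum to 232, so (3,2) = 43.
From column 5, 275 − (49 + 73 + 31 + 40) gives (3,5) = 82.

67 85 28 46 49 / 91 19 37 55 73 / 25 43 61 64 82 / 34 52 70 88 31 / 58 76 79 22 40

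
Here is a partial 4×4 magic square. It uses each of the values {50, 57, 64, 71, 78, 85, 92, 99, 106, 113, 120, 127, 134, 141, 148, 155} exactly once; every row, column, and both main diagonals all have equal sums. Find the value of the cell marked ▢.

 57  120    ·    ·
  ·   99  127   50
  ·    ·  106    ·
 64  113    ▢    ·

85

The 16 entries sum to 1640, so each line sums to 1640/4 = 410.
From row 2, 410 − (99 + 127 + 50) gives (2,1) = 134.
From column 1, 410 − (57 + 134 + 64) gives (3,1) = 155.
Column 2 needs 410; the known cells sum to 332, so (3,2) = 78.
Main diagonal: 57 + 99 + 106 + ? = 410, so (4,4) = 148.
Anti-diagonal must total 410; the given cells sum to 269, so (1,4) = 141.
Row 1 needs 410; the known cells sum to 318, so (1,3) = 92.
Row 3 must total 410; the given cells sum to 339, so (3,4) = 71.
Row 4 must total 410; the given cells sum to 325, so (4,3) = 85.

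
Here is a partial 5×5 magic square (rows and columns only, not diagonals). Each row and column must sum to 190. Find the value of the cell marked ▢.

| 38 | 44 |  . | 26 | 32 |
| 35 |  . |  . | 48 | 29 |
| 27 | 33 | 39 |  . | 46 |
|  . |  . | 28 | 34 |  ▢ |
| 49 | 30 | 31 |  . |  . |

40

Row 1 must total 190; the given cells sum to 140, so (1,3) = 50.
From row 3, 190 − (27 + 33 + 39 + 46) gives (3,4) = 45.
The remaining cell in column 1 is (4,1) = 190 − 149 = 41.
Column 3 needs 190; the known cells sum to 148, so (2,3) = 42.
Column 4 must total 190; the given cells sum to 153, so (5,4) = 37.
Row 2 needs 190; the known cells sum to 154, so (2,2) = 36.
From row 5, 190 − (49 + 30 + 31 + 37) gives (5,5) = 43.
Column 2 needs 190; the known cells sum to 143, so (4,2) = 47.
Column 5 must total 190; the given cells sum to 150, so (4,5) = 40.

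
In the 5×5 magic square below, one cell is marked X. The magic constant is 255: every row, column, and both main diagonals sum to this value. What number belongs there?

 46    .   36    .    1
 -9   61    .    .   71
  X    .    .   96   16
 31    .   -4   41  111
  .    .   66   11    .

From row 4, 255 − (31 + (-4) + 41 + 111) gives (4,2) = 76.
Column 5 needs 255; the known cells sum to 199, so (5,5) = 56.
Main diagonal must total 255; the given cells sum to 204, so (3,3) = 51.
The remaining cell in column 3 is (2,3) = 255 − 149 = 106.
Row 2 needs 255; the known cells sum to 229, so (2,4) = 26.
The remaining cell in column 4 is (1,4) = 255 − 174 = 81.
The remaining cell in anti-diagonal is (5,1) = 255 − 154 = 101.
Row 1: 46 + 36 + 81 + 1 + ? = 255, so (1,2) = 91.
Row 5: 101 + 66 + 11 + 56 + ? = 255, so (5,2) = 21.
Column 1 needs 255; the known cells sum to 169, so (3,1) = 86.

86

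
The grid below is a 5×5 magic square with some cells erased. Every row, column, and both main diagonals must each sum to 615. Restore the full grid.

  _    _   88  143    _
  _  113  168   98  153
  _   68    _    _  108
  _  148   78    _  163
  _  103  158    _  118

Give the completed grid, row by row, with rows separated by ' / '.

Row 2 must total 615; the given cells sum to 532, so (2,1) = 83.
Column 2: 113 + 68 + 148 + 103 + ? = 615, so (1,2) = 183.
From column 3, 615 − (88 + 168 + 78 + 158) gives (3,3) = 123.
From column 5, 615 − (153 + 108 + 163 + 118) gives (1,5) = 73.
Using anti-diagonal: 73 + 98 + 123 + 148 + ? → (5,1) = 615 − 442 = 173.
The remaining cell in row 1 is (1,1) = 615 − 487 = 128.
Row 5: 173 + 103 + 158 + 118 + ? = 615, so (5,4) = 63.
Main diagonal: 128 + 113 + 123 + 118 + ? = 615, so (4,4) = 133.
The remaining cell in row 4 is (4,1) = 615 − 522 = 93.
Column 1: 128 + 83 + 93 + 173 + ? = 615, so (3,1) = 138.
The remaining cell in column 4 is (3,4) = 615 − 437 = 178.

128 183 88 143 73 / 83 113 168 98 153 / 138 68 123 178 108 / 93 148 78 133 163 / 173 103 158 63 118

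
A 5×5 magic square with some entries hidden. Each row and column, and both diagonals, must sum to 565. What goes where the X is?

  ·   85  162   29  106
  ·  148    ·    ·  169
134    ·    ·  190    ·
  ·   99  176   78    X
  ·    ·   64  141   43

155

The remaining cell in row 1 is (1,1) = 565 − 382 = 183.
The remaining cell in column 4 is (2,4) = 565 − 438 = 127.
Using main diagonal: 183 + 148 + 78 + 43 + ? → (3,3) = 565 − 452 = 113.
Anti-diagonal must total 565; the given cells sum to 445, so (5,1) = 120.
Row 5 needs 565; the known cells sum to 368, so (5,2) = 197.
Using column 2: 85 + 148 + 99 + 197 + ? → (3,2) = 565 − 529 = 36.
Column 3 must total 565; the given cells sum to 515, so (2,3) = 50.
Row 2: 148 + 50 + 127 + 169 + ? = 565, so (2,1) = 71.
Row 3: 134 + 36 + 113 + 190 + ? = 565, so (3,5) = 92.
From column 1, 565 − (183 + 71 + 134 + 120) gives (4,1) = 57.
From column 5, 565 − (106 + 169 + 92 + 43) gives (4,5) = 155.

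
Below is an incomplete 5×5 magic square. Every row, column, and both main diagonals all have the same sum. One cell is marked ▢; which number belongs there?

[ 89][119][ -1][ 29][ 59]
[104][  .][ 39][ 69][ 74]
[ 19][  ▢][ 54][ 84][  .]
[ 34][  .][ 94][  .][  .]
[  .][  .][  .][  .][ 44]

Row 1 is complete and sums to 295; that is the magic constant.
The remaining cell in row 2 is (2,2) = 295 − 286 = 9.
Column 1 must total 295; the given cells sum to 246, so (5,1) = 49.
The remaining cell in column 3 is (5,3) = 295 − 186 = 109.
Using main diagonal: 89 + 9 + 54 + 44 + ? → (4,4) = 295 − 196 = 99.
The remaining cell in anti-diagonal is (4,2) = 295 − 231 = 64.
Row 4 needs 295; the known cells sum to 291, so (4,5) = 4.
Column 4 needs 295; the known cells sum to 281, so (5,4) = 14.
Column 5 needs 295; the known cells sum to 181, so (3,5) = 114.
From row 3, 295 − (19 + 54 + 84 + 114) gives (3,2) = 24.

24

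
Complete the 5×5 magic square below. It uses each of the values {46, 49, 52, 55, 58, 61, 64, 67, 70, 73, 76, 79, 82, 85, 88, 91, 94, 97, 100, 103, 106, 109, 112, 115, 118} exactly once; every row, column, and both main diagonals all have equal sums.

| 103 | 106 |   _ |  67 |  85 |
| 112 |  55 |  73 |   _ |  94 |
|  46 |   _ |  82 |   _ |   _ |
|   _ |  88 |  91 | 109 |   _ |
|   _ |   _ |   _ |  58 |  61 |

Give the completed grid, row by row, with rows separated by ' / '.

The 25 entries sum to 2050, so each line sums to 2050/5 = 410.
From row 1, 410 − (103 + 106 + 67 + 85) gives (1,3) = 49.
Row 2 needs 410; the known cells sum to 334, so (2,4) = 76.
Column 3 needs 410; the known cells sum to 295, so (5,3) = 115.
Column 4 must total 410; the given cells sum to 310, so (3,4) = 100.
Anti-diagonal needs 410; the known cells sum to 331, so (5,1) = 79.
Row 5 must total 410; the given cells sum to 313, so (5,2) = 97.
From column 1, 410 − (103 + 112 + 46 + 79) gives (4,1) = 70.
Column 2: 106 + 55 + 88 + 97 + ? = 410, so (3,2) = 64.
From row 3, 410 − (46 + 64 + 82 + 100) gives (3,5) = 118.
Row 4 must total 410; the given cells sum to 358, so (4,5) = 52.

103 106 49 67 85 / 112 55 73 76 94 / 46 64 82 100 118 / 70 88 91 109 52 / 79 97 115 58 61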